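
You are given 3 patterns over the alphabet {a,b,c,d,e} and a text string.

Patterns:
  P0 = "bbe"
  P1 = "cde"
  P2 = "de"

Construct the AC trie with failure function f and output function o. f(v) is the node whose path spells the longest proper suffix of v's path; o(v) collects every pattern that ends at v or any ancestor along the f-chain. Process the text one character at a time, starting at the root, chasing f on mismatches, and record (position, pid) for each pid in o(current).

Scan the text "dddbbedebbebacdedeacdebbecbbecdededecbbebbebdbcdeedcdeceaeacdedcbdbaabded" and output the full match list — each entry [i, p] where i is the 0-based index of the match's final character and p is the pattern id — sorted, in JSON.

Construct AC machine:
Trie nodes:
  0='ε' goto b→1 c→4 d→7
  1='b' goto b→2
  2='bb' goto e→3
  3='bbe' goto ·  [P0 ends]
  4='c' goto d→5
  5='cd' goto e→6
  6='cde' goto ·  [P1 ends]
  7='d' goto e→8
  8='de' goto ·  [P2 ends]

BFS fail/out derivation:
  n1('b'): parent n0 fail=0; on 'b' 0 → fail=0;  out ∅∪∅=∅
  n4('c'): parent n0 fail=0; on 'c' 0 → fail=0;  out ∅∪∅=∅
  n7('d'): parent n0 fail=0; on 'd' 0 → fail=0;  out ∅∪∅=∅
  n2('bb'): parent n1 fail=0; on 'b' 0 → fail=1;  out ∅∪∅=∅
  n5('cd'): parent n4 fail=0; on 'd' 0 → fail=7;  out ∅∪∅=∅
  n8('de'): parent n7 fail=0; on 'e' 0 → fail=0;  out {2}∪∅={2}
  n3('bbe'): parent n2 fail=1; on 'e' 1→0 → fail=0;  out {0}∪∅={0}
  n6('cde'): parent n5 fail=7; on 'e' 7 → fail=8;  out {1}∪{2}={1,2}

Text stream:
[0] read 'd'  n0⇒n7
[1] read 'd'  n7⇒n7 ·f
[2] read 'd'  n7⇒n7 ·f
[3] read 'b'  n7⇒n1 ·f
[4] read 'b'  n1⇒n2
[5] read 'e'  n2⇒n3  ** P0@[3:5]
[6] read 'd'  n3⇒n7 ·f
[7] read 'e'  n7⇒n8  ** P2@[6:7]
[8] read 'b'  n8⇒n1 ·f
[9] read 'b'  n1⇒n2
[10] read 'e'  n2⇒n3  ** P0@[8:10]
[11] read 'b'  n3⇒n1 ·f
[12] read 'a'  n1⇒n0 ·f
[13] read 'c'  n0⇒n4
[14] read 'd'  n4⇒n5
[15] read 'e'  n5⇒n6  ** P1@[13:15],P2@[14:15]
[16] read 'd'  n6⇒n7 ·f
[17] read 'e'  n7⇒n8  ** P2@[16:17]
[18] read 'a'  n8⇒n0 ·f
[19] read 'c'  n0⇒n4
[20] read 'd'  n4⇒n5
[21] read 'e'  n5⇒n6  ** P1@[19:21],P2@[20:21]
[22] read 'b'  n6⇒n1 ·f
[23] read 'b'  n1⇒n2
[24] read 'e'  n2⇒n3  ** P0@[22:24]
[25] read 'c'  n3⇒n4 ·f
[26] read 'b'  n4⇒n1 ·f
[27] read 'b'  n1⇒n2
[28] read 'e'  n2⇒n3  ** P0@[26:28]
[29] read 'c'  n3⇒n4 ·f
[30] read 'd'  n4⇒n5
[31] read 'e'  n5⇒n6  ** P1@[29:31],P2@[30:31]
[32] read 'd'  n6⇒n7 ·f
[33] read 'e'  n7⇒n8  ** P2@[32:33]
[34] read 'd'  n8⇒n7 ·f
[35] read 'e'  n7⇒n8  ** P2@[34:35]
[36] read 'c'  n8⇒n4 ·f
[37] read 'b'  n4⇒n1 ·f
[38] read 'b'  n1⇒n2
[39] read 'e'  n2⇒n3  ** P0@[37:39]
[40] read 'b'  n3⇒n1 ·f
[41] read 'b'  n1⇒n2
[42] read 'e'  n2⇒n3  ** P0@[40:42]
[43] read 'b'  n3⇒n1 ·f
[44] read 'd'  n1⇒n7 ·f
[45] read 'b'  n7⇒n1 ·f
[46] read 'c'  n1⇒n4 ·f
[47] read 'd'  n4⇒n5
[48] read 'e'  n5⇒n6  ** P1@[46:48],P2@[47:48]
[49] read 'e'  n6⇒n0 ·f
[50] read 'd'  n0⇒n7
[51] read 'c'  n7⇒n4 ·f
[52] read 'd'  n4⇒n5
[53] read 'e'  n5⇒n6  ** P1@[51:53],P2@[52:53]
[54] read 'c'  n6⇒n4 ·f
[55] read 'e'  n4⇒n0 ·f
[56] read 'a'  n0⇒n0
[57] read 'e'  n0⇒n0
[58] read 'a'  n0⇒n0
[59] read 'c'  n0⇒n4
[60] read 'd'  n4⇒n5
[61] read 'e'  n5⇒n6  ** P1@[59:61],P2@[60:61]
[62] read 'd'  n6⇒n7 ·f
[63] read 'c'  n7⇒n4 ·f
[64] read 'b'  n4⇒n1 ·f
[65] read 'd'  n1⇒n7 ·f
[66] read 'b'  n7⇒n1 ·f
[67] read 'a'  n1⇒n0 ·f
[68] read 'a'  n0⇒n0
[69] read 'b'  n0⇒n1
[70] read 'd'  n1⇒n7 ·f
[71] read 'e'  n7⇒n8  ** P2@[70:71]
[72] read 'd'  n8⇒n7 ·f

All matches (sorted): [[5,0],[7,2],[10,0],[15,1],[15,2],[17,2],[21,1],[21,2],[24,0],[28,0],[31,1],[31,2],[33,2],[35,2],[39,0],[42,0],[48,1],[48,2],[53,1],[53,2],[61,1],[61,2],[71,2]]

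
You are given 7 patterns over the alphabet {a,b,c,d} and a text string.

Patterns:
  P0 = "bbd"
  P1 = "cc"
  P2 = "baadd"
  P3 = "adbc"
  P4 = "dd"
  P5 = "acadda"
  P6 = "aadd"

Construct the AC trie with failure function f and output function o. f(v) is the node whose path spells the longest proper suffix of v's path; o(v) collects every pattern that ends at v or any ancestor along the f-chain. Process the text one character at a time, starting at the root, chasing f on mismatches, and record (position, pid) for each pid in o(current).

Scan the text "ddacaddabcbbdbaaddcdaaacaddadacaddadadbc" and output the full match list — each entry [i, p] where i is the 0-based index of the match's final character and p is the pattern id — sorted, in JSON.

Construct AC machine:
Trie nodes:
  0='ε' goto a→10 b→1 c→4 d→14
  1='b' goto a→6 b→2
  2='bb' goto d→3
  3='bbd' goto ·  [P0 ends]
  4='c' goto c→5
  5='cc' goto ·  [P1 ends]
  6='ba' goto a→7
  7='baa' goto d→8
  8='baad' goto d→9
  9='baadd' goto ·  [P2 ends]
  10='a' goto a→21 c→16 d→11
  11='ad' goto b→12
  12='adb' goto c→13
  13='adbc' goto ·  [P3 ends]
  14='d' goto d→15
  15='dd' goto ·  [P4 ends]
  16='ac' goto a→17
  17='aca' goto d→18
  18='acad' goto d→19
  19='acadd' goto a→20
  20='acadda' goto ·  [P5 ends]
  21='aa' goto d→22
  22='aad' goto d→23
  23='aadd' goto ·  [P6 ends]

BFS fail/out derivation:
  fail(1) 'b': from fail(0)=0 chase 'b': 0 ⇒ 0;  out=∅∪out(0)=∅
  fail(4) 'c': from fail(0)=0 chase 'c': 0 ⇒ 0;  out=∅∪out(0)=∅
  fail(10) 'a': from fail(0)=0 chase 'a': 0 ⇒ 0;  out=∅∪out(0)=∅
  fail(14) 'd': from fail(0)=0 chase 'd': 0 ⇒ 0;  out=∅∪out(0)=∅
  fail(2) 'bb': from fail(1)=0 chase 'b': 0 ⇒ 1;  out=∅∪out(1)=∅
  fail(5) 'cc': from fail(4)=0 chase 'c': 0 ⇒ 4;  out={1}∪out(4)={1}
  fail(6) 'ba': from fail(1)=0 chase 'a': 0 ⇒ 10;  out=∅∪out(10)=∅
  fail(11) 'ad': from fail(10)=0 chase 'd': 0 ⇒ 14;  out=∅∪out(14)=∅
  fail(15) 'dd': from fail(14)=0 chase 'd': 0 ⇒ 14;  out={4}∪out(14)={4}
  fail(16) 'ac': from fail(10)=0 chase 'c': 0 ⇒ 4;  out=∅∪out(4)=∅
  fail(21) 'aa': from fail(10)=0 chase 'a': 0 ⇒ 10;  out=∅∪out(10)=∅
  fail(3) 'bbd': from fail(2)=1 chase 'd': 1→0 ⇒ 14;  out={0}∪out(14)={0}
  fail(7) 'baa': from fail(6)=10 chase 'a': 10 ⇒ 21;  out=∅∪out(21)=∅
  fail(12) 'adb': from fail(11)=14 chase 'b': 14→0 ⇒ 1;  out=∅∪out(1)=∅
  fail(17) 'aca': from fail(16)=4 chase 'a': 4→0 ⇒ 10;  out=∅∪out(10)=∅
  fail(22) 'aad': from fail(21)=10 chase 'd': 10 ⇒ 11;  out=∅∪out(11)=∅
  fail(8) 'baad': from fail(7)=21 chase 'd': 21 ⇒ 22;  out=∅∪out(22)=∅
  fail(13) 'adbc': from fail(12)=1 chase 'c': 1→0 ⇒ 4;  out={3}∪out(4)={3}
  fail(18) 'acad': from fail(17)=10 chase 'd': 10 ⇒ 11;  out=∅∪out(11)=∅
  fail(23) 'aadd': from fail(22)=11 chase 'd': 11→14 ⇒ 15;  out={6}∪out(15)={4,6}
  fail(9) 'baadd': from fail(8)=22 chase 'd': 22 ⇒ 23;  out={2}∪out(23)={2,4,6}
  fail(19) 'acadd': from fail(18)=11 chase 'd': 11→14 ⇒ 15;  out=∅∪out(15)={4}
  fail(20) 'acadda': from fail(19)=15 chase 'a': 15→14→0 ⇒ 10;  out={5}∪out(10)={5}

Text stream:
[0] read 'd'  n0⇒n14
[1] read 'd'  n14⇒n15  emit P4@[0:1]
[2] read 'a'  n15⇒n10 ·f
[3] read 'c'  n10⇒n16
[4] read 'a'  n16⇒n17
[5] read 'd'  n17⇒n18
[6] read 'd'  n18⇒n19  emit P4@[5:6]
[7] read 'a'  n19⇒n20  emit P5@[2:7]
[8] read 'b'  n20⇒n1 ·f
[9] read 'c'  n1⇒n4 ·f
[10] read 'b'  n4⇒n1 ·f
[11] read 'b'  n1⇒n2
[12] read 'd'  n2⇒n3  emit P0@[10:12]
[13] read 'b'  n3⇒n1 ·f
[14] read 'a'  n1⇒n6
[15] read 'a'  n6⇒n7
[16] read 'd'  n7⇒n8
[17] read 'd'  n8⇒n9  emit P2@[13:17],P4@[16:17],P6@[14:17]
[18] read 'c'  n9⇒n4 ·f
[19] read 'd'  n4⇒n14 ·f
[20] read 'a'  n14⇒n10 ·f
[21] read 'a'  n10⇒n21
[22] read 'a'  n21⇒n21 ·f
[23] read 'c'  n21⇒n16 ·f
[24] read 'a'  n16⇒n17
[25] read 'd'  n17⇒n18
[26] read 'd'  n18⇒n19  emit P4@[25:26]
[27] read 'a'  n19⇒n20  emit P5@[22:27]
[28] read 'd'  n20⇒n11 ·f
[29] read 'a'  n11⇒n10 ·f
[30] read 'c'  n10⇒n16
[31] read 'a'  n16⇒n17
[32] read 'd'  n17⇒n18
[33] read 'd'  n18⇒n19  emit P4@[32:33]
[34] read 'a'  n19⇒n20  emit P5@[29:34]
[35] read 'd'  n20⇒n11 ·f
[36] read 'a'  n11⇒n10 ·f
[37] read 'd'  n10⇒n11
[38] read 'b'  n11⇒n12
[39] read 'c'  n12⇒n13  emit P3@[36:39]

Result: [[1,4],[6,4],[7,5],[12,0],[17,2],[17,4],[17,6],[26,4],[27,5],[33,4],[34,5],[39,3]]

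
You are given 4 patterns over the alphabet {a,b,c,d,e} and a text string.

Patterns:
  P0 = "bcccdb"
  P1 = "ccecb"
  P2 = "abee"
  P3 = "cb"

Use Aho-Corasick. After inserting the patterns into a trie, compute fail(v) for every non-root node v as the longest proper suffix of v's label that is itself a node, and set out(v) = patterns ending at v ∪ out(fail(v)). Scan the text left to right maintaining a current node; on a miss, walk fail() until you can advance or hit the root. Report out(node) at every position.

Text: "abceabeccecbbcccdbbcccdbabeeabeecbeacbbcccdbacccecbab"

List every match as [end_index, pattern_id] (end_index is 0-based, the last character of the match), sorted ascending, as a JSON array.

Build:
Trie (insert patterns):
  0='ε' goto a→12 b→1 c→7
  1='b' goto c→2
  2='bc' goto c→3
  3='bcc' goto c→4
  4='bccc' goto d→5
  5='bcccd' goto b→6
  6='bcccdb' goto ·  ←P0
  7='c' goto b→16 c→8
  8='cc' goto e→9
  9='cce' goto c→10
  10='ccec' goto b→11
  11='ccecb' goto ·  ←P1
  12='a' goto b→13
  13='ab' goto e→14
  14='abe' goto e→15
  15='abee' goto ·  ←P2
  16='cb' goto ·  ←P3

BFS fail/out derivation:
  fail(1) 'b': from fail(0)=0 chase 'b': 0 ⇒ 0;  out=∅∪out(0)=∅
  fail(7) 'c': from fail(0)=0 chase 'c': 0 ⇒ 0;  out=∅∪out(0)=∅
  fail(12) 'a': from fail(0)=0 chase 'a': 0 ⇒ 0;  out=∅∪out(0)=∅
  fail(2) 'bc': from fail(1)=0 chase 'c': 0 ⇒ 7;  out=∅∪out(7)=∅
  fail(8) 'cc': from fail(7)=0 chase 'c': 0 ⇒ 7;  out=∅∪out(7)=∅
  fail(13) 'ab': from fail(12)=0 chase 'b': 0 ⇒ 1;  out=∅∪out(1)=∅
  fail(16) 'cb': from fail(7)=0 chase 'b': 0 ⇒ 1;  out={3}∪out(1)={3}
  fail(3) 'bcc': from fail(2)=7 chase 'c': 7 ⇒ 8;  out=∅∪out(8)=∅
  fail(9) 'cce': from fail(8)=7 chase 'e': 7→0 ⇒ 0;  out=∅∪out(0)=∅
  fail(14) 'abe': from fail(13)=1 chase 'e': 1→0 ⇒ 0;  out=∅∪out(0)=∅
  fail(4) 'bccc': from fail(3)=8 chase 'c': 8→7 ⇒ 8;  out=∅∪out(8)=∅
  fail(10) 'ccec': from fail(9)=0 chase 'c': 0 ⇒ 7;  out=∅∪out(7)=∅
  fail(15) 'abee': from fail(14)=0 chase 'e': 0 ⇒ 0;  out={2}∪out(0)={2}
  fail(5) 'bcccd': from fail(4)=8 chase 'd': 8→7→0 ⇒ 0;  out=∅∪out(0)=∅
  fail(11) 'ccecb': from fail(10)=7 chase 'b': 7 ⇒ 16;  out={1}∪out(16)={1,3}
  fail(6) 'bcccdb': from fail(5)=0 chase 'b': 0 ⇒ 1;  out={0}∪out(1)={0}

Text stream:
pos 0 'a': at 12
pos 1 'b': at 13
pos 2 'c': at 2 (via fail)
pos 3 'e': at 0 (via fail)
pos 4 'a': at 12
pos 5 'b': at 13
pos 6 'e': at 14
pos 7 'c': at 7 (via fail)
pos 8 'c': at 8
pos 9 'e': at 9
pos 10 'c': at 10
pos 11 'b': at 11  → match P1@[7:11],P3@[10:11]
pos 12 'b': at 1 (via fail)
pos 13 'c': at 2
pos 14 'c': at 3
pos 15 'c': at 4
pos 16 'd': at 5
pos 17 'b': at 6  → match P0@[12:17]
pos 18 'b': at 1 (via fail)
pos 19 'c': at 2
pos 20 'c': at 3
pos 21 'c': at 4
pos 22 'd': at 5
pos 23 'b': at 6  → match P0@[18:23]
pos 24 'a': at 12 (via fail)
pos 25 'b': at 13
pos 26 'e': at 14
pos 27 'e': at 15  → match P2@[24:27]
pos 28 'a': at 12 (via fail)
pos 29 'b': at 13
pos 30 'e': at 14
pos 31 'e': at 15  → match P2@[28:31]
pos 32 'c': at 7 (via fail)
pos 33 'b': at 16  → match P3@[32:33]
pos 34 'e': at 0 (via fail)
pos 35 'a': at 12
pos 36 'c': at 7 (via fail)
pos 37 'b': at 16  → match P3@[36:37]
pos 38 'b': at 1 (via fail)
pos 39 'c': at 2
pos 40 'c': at 3
pos 41 'c': at 4
pos 42 'd': at 5
pos 43 'b': at 6  → match P0@[38:43]
pos 44 'a': at 12 (via fail)
pos 45 'c': at 7 (via fail)
pos 46 'c': at 8
pos 47 'c': at 8 (via fail)
pos 48 'e': at 9
pos 49 'c': at 10
pos 50 'b': at 11  → match P1@[46:50],P3@[49:50]
pos 51 'a': at 12 (via fail)
pos 52 'b': at 13

All matches (sorted): [[11,1],[11,3],[17,0],[23,0],[27,2],[31,2],[33,3],[37,3],[43,0],[50,1],[50,3]]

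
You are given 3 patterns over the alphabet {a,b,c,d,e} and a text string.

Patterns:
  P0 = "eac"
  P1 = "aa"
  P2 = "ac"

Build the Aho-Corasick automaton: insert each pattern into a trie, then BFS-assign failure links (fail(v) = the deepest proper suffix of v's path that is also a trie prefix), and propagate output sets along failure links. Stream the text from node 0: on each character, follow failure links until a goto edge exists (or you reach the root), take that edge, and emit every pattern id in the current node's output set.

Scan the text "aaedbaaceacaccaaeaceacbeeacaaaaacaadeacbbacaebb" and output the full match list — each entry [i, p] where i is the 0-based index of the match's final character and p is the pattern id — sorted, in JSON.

Construct AC machine:
Trie (insert patterns):
  n0 'ε': a→4 e→1
  n1 'e': a→2
  n2 'ea': c→3
  n3 'eac': ·  ←P0
  n4 'a': a→5 c→6
  n5 'aa': ·  ←P1
  n6 'ac': ·  ←P2

BFS fail/out derivation:
  n1('e'): parent n0 fail=0; on 'e' 0 → fail=0;  out ∅∪∅=∅
  n4('a'): parent n0 fail=0; on 'a' 0 → fail=0;  out ∅∪∅=∅
  n2('ea'): parent n1 fail=0; on 'a' 0 → fail=4;  out ∅∪∅=∅
  n5('aa'): parent n4 fail=0; on 'a' 0 → fail=4;  out {1}∪∅={1}
  n6('ac'): parent n4 fail=0; on 'c' 0 → fail=0;  out {2}∪∅={2}
  n3('eac'): parent n2 fail=4; on 'c' 4 → fail=6;  out {0}∪{2}={0,2}

Text stream:
i=0 'a': node 0→4
i=1 'a': node 4→5  emit P1@[0:1]
i=2 'e': node 5→1 (via fail)
i=3 'd': node 1→0 (via fail)
i=4 'b': node 0→0
i=5 'a': node 0→4
i=6 'a': node 4→5  emit P1@[5:6]
i=7 'c': node 5→6 (via fail)  emit P2@[6:7]
i=8 'e': node 6→1 (via fail)
i=9 'a': node 1→2
i=10 'c': node 2→3  emit P0@[8:10],P2@[9:10]
i=11 'a': node 3→4 (via fail)
i=12 'c': node 4→6  emit P2@[11:12]
i=13 'c': node 6→0 (via fail)
i=14 'a': node 0→4
i=15 'a': node 4→5  emit P1@[14:15]
i=16 'e': node 5→1 (via fail)
i=17 'a': node 1→2
i=18 'c': node 2→3  emit P0@[16:18],P2@[17:18]
i=19 'e': node 3→1 (via fail)
i=20 'a': node 1→2
i=21 'c': node 2→3  emit P0@[19:21],P2@[20:21]
i=22 'b': node 3→0 (via fail)
i=23 'e': node 0→1
i=24 'e': node 1→1 (via fail)
i=25 'a': node 1→2
i=26 'c': node 2→3  emit P0@[24:26],P2@[25:26]
i=27 'a': node 3→4 (via fail)
i=28 'a': node 4→5  emit P1@[27:28]
i=29 'a': node 5→5 (via fail)  emit P1@[28:29]
i=30 'a': node 5→5 (via fail)  emit P1@[29:30]
i=31 'a': node 5→5 (via fail)  emit P1@[30:31]
i=32 'c': node 5→6 (via fail)  emit P2@[31:32]
i=33 'a': node 6→4 (via fail)
i=34 'a': node 4→5  emit P1@[33:34]
i=35 'd': node 5→0 (via fail)
i=36 'e': node 0→1
i=37 'a': node 1→2
i=38 'c': node 2→3  emit P0@[36:38],P2@[37:38]
i=39 'b': node 3→0 (via fail)
i=40 'b': node 0→0
i=41 'a': node 0→4
i=42 'c': node 4→6  emit P2@[41:42]
i=43 'a': node 6→4 (via fail)
i=44 'e': node 4→1 (via fail)
i=45 'b': node 1→0 (via fail)
i=46 'b': node 0→0

Matches: [[1,1],[6,1],[7,2],[10,0],[10,2],[12,2],[15,1],[18,0],[18,2],[21,0],[21,2],[26,0],[26,2],[28,1],[29,1],[30,1],[31,1],[32,2],[34,1],[38,0],[38,2],[42,2]]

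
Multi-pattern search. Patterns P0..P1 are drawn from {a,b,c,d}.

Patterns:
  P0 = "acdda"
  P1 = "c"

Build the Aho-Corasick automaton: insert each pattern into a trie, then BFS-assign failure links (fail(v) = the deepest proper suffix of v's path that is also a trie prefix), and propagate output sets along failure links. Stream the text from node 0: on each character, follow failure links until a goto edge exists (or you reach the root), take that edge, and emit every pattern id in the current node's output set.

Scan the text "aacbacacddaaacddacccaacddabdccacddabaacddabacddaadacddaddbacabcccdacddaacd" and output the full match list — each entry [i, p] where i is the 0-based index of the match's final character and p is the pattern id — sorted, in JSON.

Build automaton:
Trie nodes:
  n0 'ε': a→1 c→6
  n1 'a': c→2
  n2 'ac': d→3
  n3 'acd': d→4
  n4 'acdd': a→5
  n5 'acdda': ·  ←P0
  n6 'c': ·  ←P1

BFS fail/out derivation:
  fail(1) 'a': from fail(0)=0 chase 'a': 0 ⇒ 0;  out=∅∪out(0)=∅
  fail(6) 'c': from fail(0)=0 chase 'c': 0 ⇒ 0;  out={1}∪out(0)={1}
  fail(2) 'ac': from fail(1)=0 chase 'c': 0 ⇒ 6;  out=∅∪out(6)={1}
  fail(3) 'acd': from fail(2)=6 chase 'd': 6→0 ⇒ 0;  out=∅∪out(0)=∅
  fail(4) 'acdd': from fail(3)=0 chase 'd': 0 ⇒ 0;  out=∅∪out(0)=∅
  fail(5) 'acdda': from fail(4)=0 chase 'a': 0 ⇒ 1;  out={0}∪out(1)={0}

Run:
i=0 'a': node 0→1
i=1 'a': node 1→1 ·f
i=2 'c': node 1→2  ** P1@[2:2]
i=3 'b': node 2→0 ·f
i=4 'a': node 0→1
i=5 'c': node 1→2  ** P1@[5:5]
i=6 'a': node 2→1 ·f
i=7 'c': node 1→2  ** P1@[7:7]
i=8 'd': node 2→3
i=9 'd': node 3→4
i=10 'a': node 4→5  ** P0@[6:10]
i=11 'a': node 5→1 ·f
i=12 'a': node 1→1 ·f
i=13 'c': node 1→2  ** P1@[13:13]
i=14 'd': node 2→3
i=15 'd': node 3→4
i=16 'a': node 4→5  ** P0@[12:16]
i=17 'c': node 5→2 ·f  ** P1@[17:17]
i=18 'c': node 2→6 ·f  ** P1@[18:18]
i=19 'c': node 6→6 ·f  ** P1@[19:19]
i=20 'a': node 6→1 ·f
i=21 'a': node 1→1 ·f
i=22 'c': node 1→2  ** P1@[22:22]
i=23 'd': node 2→3
i=24 'd': node 3→4
i=25 'a': node 4→5  ** P0@[21:25]
i=26 'b': node 5→0 ·f
i=27 'd': node 0→0
i=28 'c': node 0→6  ** P1@[28:28]
i=29 'c': node 6→6 ·f  ** P1@[29:29]
i=30 'a': node 6→1 ·f
i=31 'c': node 1→2  ** P1@[31:31]
i=32 'd': node 2→3
i=33 'd': node 3→4
i=34 'a': node 4→5  ** P0@[30:34]
i=35 'b': node 5→0 ·f
i=36 'a': node 0→1
i=37 'a': node 1→1 ·f
i=38 'c': node 1→2  ** P1@[38:38]
i=39 'd': node 2→3
i=40 'd': node 3→4
i=41 'a': node 4→5  ** P0@[37:41]
i=42 'b': node 5→0 ·f
i=43 'a': node 0→1
i=44 'c': node 1→2  ** P1@[44:44]
i=45 'd': node 2→3
i=46 'd': node 3→4
i=47 'a': node 4→5  ** P0@[43:47]
i=48 'a': node 5→1 ·f
i=49 'd': node 1→0 ·f
i=50 'a': node 0→1
i=51 'c': node 1→2  ** P1@[51:51]
i=52 'd': node 2→3
i=53 'd': node 3→4
i=54 'a': node 4→5  ** P0@[50:54]
i=55 'd': node 5→0 ·f
i=56 'd': node 0→0
i=57 'b': node 0→0
i=58 'a': node 0→1
i=59 'c': node 1→2  ** P1@[59:59]
i=60 'a': node 2→1 ·f
i=61 'b': node 1→0 ·f
i=62 'c': node 0→6  ** P1@[62:62]
i=63 'c': node 6→6 ·f  ** P1@[63:63]
i=64 'c': node 6→6 ·f  ** P1@[64:64]
i=65 'd': node 6→0 ·f
i=66 'a': node 0→1
i=67 'c': node 1→2  ** P1@[67:67]
i=68 'd': node 2→3
i=69 'd': node 3→4
i=70 'a': node 4→5  ** P0@[66:70]
i=71 'a': node 5→1 ·f
i=72 'c': node 1→2  ** P1@[72:72]
i=73 'd': node 2→3

All matches (sorted): [[2,1],[5,1],[7,1],[10,0],[13,1],[16,0],[17,1],[18,1],[19,1],[22,1],[25,0],[28,1],[29,1],[31,1],[34,0],[38,1],[41,0],[44,1],[47,0],[51,1],[54,0],[59,1],[62,1],[63,1],[64,1],[67,1],[70,0],[72,1]]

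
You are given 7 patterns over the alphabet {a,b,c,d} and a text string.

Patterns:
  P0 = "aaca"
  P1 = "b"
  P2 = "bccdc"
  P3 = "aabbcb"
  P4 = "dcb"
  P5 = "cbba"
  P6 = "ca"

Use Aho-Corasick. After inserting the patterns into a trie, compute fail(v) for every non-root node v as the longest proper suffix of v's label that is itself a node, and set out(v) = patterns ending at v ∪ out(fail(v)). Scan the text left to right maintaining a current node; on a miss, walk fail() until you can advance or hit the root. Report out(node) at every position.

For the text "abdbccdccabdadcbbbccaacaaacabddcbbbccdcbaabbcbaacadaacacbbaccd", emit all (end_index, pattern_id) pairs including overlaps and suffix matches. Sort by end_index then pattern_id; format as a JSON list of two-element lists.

Build:
Trie nodes:
  n0 'ε': a→1 b→5 c→17 d→14
  n1 'a': a→2
  n2 'aa': b→10 c→3
  n3 'aac': a→4
  n4 'aaca': ·  ←P0
  n5 'b': c→6  ←P1
  n6 'bc': c→7
  n7 'bcc': d→8
  n8 'bccd': c→9
  n9 'bccdc': ·  ←P2
  n10 'aab': b→11
  n11 'aabb': c→12
  n12 'aabbc': b→13
  n13 'aabbcb': ·  ←P3
  n14 'd': c→15
  n15 'dc': b→16
  n16 'dcb': ·  ←P4
  n17 'c': a→21 b→18
  n18 'cb': b→19
  n19 'cbb': a→20
  n20 'cbba': ·  ←P5
  n21 'ca': ·  ←P6

BFS fail/out derivation:
  n1('a'): parent n0 fail=0; on 'a' 0 → fail=0;  out ∅∪∅=∅
  n5('b'): parent n0 fail=0; on 'b' 0 → fail=0;  out {1}∪∅={1}
  n14('d'): parent n0 fail=0; on 'd' 0 → fail=0;  out ∅∪∅=∅
  n17('c'): parent n0 fail=0; on 'c' 0 → fail=0;  out ∅∪∅=∅
  n2('aa'): parent n1 fail=0; on 'a' 0 → fail=1;  out ∅∪∅=∅
  n6('bc'): parent n5 fail=0; on 'c' 0 → fail=17;  out ∅∪∅=∅
  n15('dc'): parent n14 fail=0; on 'c' 0 → fail=17;  out ∅∪∅=∅
  n18('cb'): parent n17 fail=0; on 'b' 0 → fail=5;  out ∅∪{1}={1}
  n21('ca'): parent n17 fail=0; on 'a' 0 → fail=1;  out {6}∪∅={6}
  n3('aac'): parent n2 fail=1; on 'c' 1→0 → fail=17;  out ∅∪∅=∅
  n7('bcc'): parent n6 fail=17; on 'c' 17→0 → fail=17;  out ∅∪∅=∅
  n10('aab'): parent n2 fail=1; on 'b' 1→0 → fail=5;  out ∅∪{1}={1}
  n16('dcb'): parent n15 fail=17; on 'b' 17 → fail=18;  out {4}∪{1}={1,4}
  n19('cbb'): parent n18 fail=5; on 'b' 5→0 → fail=5;  out ∅∪{1}={1}
  n4('aaca'): parent n3 fail=17; on 'a' 17 → fail=21;  out {0}∪{6}={0,6}
  n8('bccd'): parent n7 fail=17; on 'd' 17→0 → fail=14;  out ∅∪∅=∅
  n11('aabb'): parent n10 fail=5; on 'b' 5→0 → fail=5;  out ∅∪{1}={1}
  n20('cbba'): parent n19 fail=5; on 'a' 5→0 → fail=1;  out {5}∪∅={5}
  n9('bccdc'): parent n8 fail=14; on 'c' 14 → fail=15;  out {2}∪∅={2}
  n12('aabbc'): parent n11 fail=5; on 'c' 5 → fail=6;  out ∅∪∅=∅
  n13('aabbcb'): parent n12 fail=6; on 'b' 6→17 → fail=18;  out {3}∪{1}={1,3}

Scan:
[0] read 'a'  n0⇒n1
[1] read 'b'  n1⇒n5 (via fail)  → match P1@[1:1]
[2] read 'd'  n5⇒n14 (via fail)
[3] read 'b'  n14⇒n5 (via fail)  → match P1@[3:3]
[4] read 'c'  n5⇒n6
[5] read 'c'  n6⇒n7
[6] read 'd'  n7⇒n8
[7] read 'c'  n8⇒n9  → match P2@[3:7]
[8] read 'c'  n9⇒n17 (via fail)
[9] read 'a'  n17⇒n21  → match P6@[8:9]
[10] read 'b'  n21⇒n5 (via fail)  → match P1@[10:10]
[11] read 'd'  n5⇒n14 (via fail)
[12] read 'a'  n14⇒n1 (via fail)
[13] read 'd'  n1⇒n14 (via fail)
[14] read 'c'  n14⇒n15
[15] read 'b'  n15⇒n16  → match P1@[15:15],P4@[13:15]
[16] read 'b'  n16⇒n19 (via fail)  → match P1@[16:16]
[17] read 'b'  n19⇒n5 (via fail)  → match P1@[17:17]
[18] read 'c'  n5⇒n6
[19] read 'c'  n6⇒n7
[20] read 'a'  n7⇒n21 (via fail)  → match P6@[19:20]
[21] read 'a'  n21⇒n2 (via fail)
[22] read 'c'  n2⇒n3
[23] read 'a'  n3⇒n4  → match P0@[20:23],P6@[22:23]
[24] read 'a'  n4⇒n2 (via fail)
[25] read 'a'  n2⇒n2 (via fail)
[26] read 'c'  n2⇒n3
[27] read 'a'  n3⇒n4  → match P0@[24:27],P6@[26:27]
[28] read 'b'  n4⇒n5 (via fail)  → match P1@[28:28]
[29] read 'd'  n5⇒n14 (via fail)
[30] read 'd'  n14⇒n14 (via fail)
[31] read 'c'  n14⇒n15
[32] read 'b'  n15⇒n16  → match P1@[32:32],P4@[30:32]
[33] read 'b'  n16⇒n19 (via fail)  → match P1@[33:33]
[34] read 'b'  n19⇒n5 (via fail)  → match P1@[34:34]
[35] read 'c'  n5⇒n6
[36] read 'c'  n6⇒n7
[37] read 'd'  n7⇒n8
[38] read 'c'  n8⇒n9  → match P2@[34:38]
[39] read 'b'  n9⇒n16 (via fail)  → match P1@[39:39],P4@[37:39]
[40] read 'a'  n16⇒n1 (via fail)
[41] read 'a'  n1⇒n2
[42] read 'b'  n2⇒n10  → match P1@[42:42]
[43] read 'b'  n10⇒n11  → match P1@[43:43]
[44] read 'c'  n11⇒n12
[45] read 'b'  n12⇒n13  → match P1@[45:45],P3@[40:45]
[46] read 'a'  n13⇒n1 (via fail)
[47] read 'a'  n1⇒n2
[48] read 'c'  n2⇒n3
[49] read 'a'  n3⇒n4  → match P0@[46:49],P6@[48:49]
[50] read 'd'  n4⇒n14 (via fail)
[51] read 'a'  n14⇒n1 (via fail)
[52] read 'a'  n1⇒n2
[53] read 'c'  n2⇒n3
[54] read 'a'  n3⇒n4  → match P0@[51:54],P6@[53:54]
[55] read 'c'  n4⇒n17 (via fail)
[56] read 'b'  n17⇒n18  → match P1@[56:56]
[57] read 'b'  n18⇒n19  → match P1@[57:57]
[58] read 'a'  n19⇒n20  → match P5@[55:58]
[59] read 'c'  n20⇒n17 (via fail)
[60] read 'c'  n17⇒n17 (via fail)
[61] read 'd'  n17⇒n14 (via fail)

Matches: [[1,1],[3,1],[7,2],[9,6],[10,1],[15,1],[15,4],[16,1],[17,1],[20,6],[23,0],[23,6],[27,0],[27,6],[28,1],[32,1],[32,4],[33,1],[34,1],[38,2],[39,1],[39,4],[42,1],[43,1],[45,1],[45,3],[49,0],[49,6],[54,0],[54,6],[56,1],[57,1],[58,5]]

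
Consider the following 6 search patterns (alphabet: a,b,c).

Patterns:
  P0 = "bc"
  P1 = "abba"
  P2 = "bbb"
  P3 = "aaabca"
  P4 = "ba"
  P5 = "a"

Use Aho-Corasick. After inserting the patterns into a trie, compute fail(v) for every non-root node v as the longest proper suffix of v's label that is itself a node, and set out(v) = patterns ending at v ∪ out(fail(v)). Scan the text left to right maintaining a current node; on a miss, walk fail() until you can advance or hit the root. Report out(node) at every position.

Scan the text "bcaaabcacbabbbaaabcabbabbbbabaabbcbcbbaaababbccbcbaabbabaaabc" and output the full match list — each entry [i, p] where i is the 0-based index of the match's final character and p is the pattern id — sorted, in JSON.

Construct AC machine:
Trie (insert patterns):
  0='ε' goto a→3 b→1
  1='b' goto a→14 b→7 c→2
  2='bc' goto ·  [P0 ends]
  3='a' goto a→9 b→4  [P5 ends]
  4='ab' goto b→5
  5='abb' goto a→6
  6='abba' goto ·  [P1 ends]
  7='bb' goto b→8
  8='bbb' goto ·  [P2 ends]
  9='aa' goto a→10
  10='aaa' goto b→11
  11='aaab' goto c→12
  12='aaabc' goto a→13
  13='aaabca' goto ·  [P3 ends]
  14='ba' goto ·  [P4 ends]

BFS fail/out derivation:
  fail(1) 'b': from fail(0)=0 chase 'b': 0 ⇒ 0;  out=∅∪out(0)=∅
  fail(3) 'a': from fail(0)=0 chase 'a': 0 ⇒ 0;  out={5}∪out(0)={5}
  fail(2) 'bc': from fail(1)=0 chase 'c': 0 ⇒ 0;  out={0}∪out(0)={0}
  fail(4) 'ab': from fail(3)=0 chase 'b': 0 ⇒ 1;  out=∅∪out(1)=∅
  fail(7) 'bb': from fail(1)=0 chase 'b': 0 ⇒ 1;  out=∅∪out(1)=∅
  fail(9) 'aa': from fail(3)=0 chase 'a': 0 ⇒ 3;  out=∅∪out(3)={5}
  fail(14) 'ba': from fail(1)=0 chase 'a': 0 ⇒ 3;  out={4}∪out(3)={4,5}
  fail(5) 'abb': from fail(4)=1 chase 'b': 1 ⇒ 7;  out=∅∪out(7)=∅
  fail(8) 'bbb': from fail(7)=1 chase 'b': 1 ⇒ 7;  out={2}∪out(7)={2}
  fail(10) 'aaa': from fail(9)=3 chase 'a': 3 ⇒ 9;  out=∅∪out(9)={5}
  fail(6) 'abba': from fail(5)=7 chase 'a': 7→1 ⇒ 14;  out={1}∪out(14)={1,4,5}
  fail(11) 'aaab': from fail(10)=9 chase 'b': 9→3 ⇒ 4;  out=∅∪out(4)=∅
  fail(12) 'aaabc': from fail(11)=4 chase 'c': 4→1 ⇒ 2;  out=∅∪out(2)={0}
  fail(13) 'aaabca': from fail(12)=2 chase 'a': 2→0 ⇒ 3;  out={3}∪out(3)={3,5}

Run:
i=0 'b': node 0→1
i=1 'c': node 1→2  emit P0@[0:1]
i=2 'a': node 2→3 (via fail)  emit P5@[2:2]
i=3 'a': node 3→9  emit P5@[3:3]
i=4 'a': node 9→10  emit P5@[4:4]
i=5 'b': node 10→11
i=6 'c': node 11→12  emit P0@[5:6]
i=7 'a': node 12→13  emit P3@[2:7],P5@[7:7]
i=8 'c': node 13→0 (via fail)
i=9 'b': node 0→1
i=10 'a': node 1→14  emit P4@[9:10],P5@[10:10]
i=11 'b': node 14→4 (via fail)
i=12 'b': node 4→5
i=13 'b': node 5→8 (via fail)  emit P2@[11:13]
i=14 'a': node 8→14 (via fail)  emit P4@[13:14],P5@[14:14]
i=15 'a': node 14→9 (via fail)  emit P5@[15:15]
i=16 'a': node 9→10  emit P5@[16:16]
i=17 'b': node 10→11
i=18 'c': node 11→12  emit P0@[17:18]
i=19 'a': node 12→13  emit P3@[14:19],P5@[19:19]
i=20 'b': node 13→4 (via fail)
i=21 'b': node 4→5
i=22 'a': node 5→6  emit P1@[19:22],P4@[21:22],P5@[22:22]
i=23 'b': node 6→4 (via fail)
i=24 'b': node 4→5
i=25 'b': node 5→8 (via fail)  emit P2@[23:25]
i=26 'b': node 8→8 (via fail)  emit P2@[24:26]
i=27 'a': node 8→14 (via fail)  emit P4@[26:27],P5@[27:27]
i=28 'b': node 14→4 (via fail)
i=29 'a': node 4→14 (via fail)  emit P4@[28:29],P5@[29:29]
i=30 'a': node 14→9 (via fail)  emit P5@[30:30]
i=31 'b': node 9→4 (via fail)
i=32 'b': node 4→5
i=33 'c': node 5→2 (via fail)  emit P0@[32:33]
i=34 'b': node 2→1 (via fail)
i=35 'c': node 1→2  emit P0@[34:35]
i=36 'b': node 2→1 (via fail)
i=37 'b': node 1→7
i=38 'a': node 7→14 (via fail)  emit P4@[37:38],P5@[38:38]
i=39 'a': node 14→9 (via fail)  emit P5@[39:39]
i=40 'a': node 9→10  emit P5@[40:40]
i=41 'b': node 10→11
i=42 'a': node 11→14 (via fail)  emit P4@[41:42],P5@[42:42]
i=43 'b': node 14→4 (via fail)
i=44 'b': node 4→5
i=45 'c': node 5→2 (via fail)  emit P0@[44:45]
i=46 'c': node 2→0 (via fail)
i=47 'b': node 0→1
i=48 'c': node 1→2  emit P0@[47:48]
i=49 'b': node 2→1 (via fail)
i=50 'a': node 1→14  emit P4@[49:50],P5@[50:50]
i=51 'a': node 14→9 (via fail)  emit P5@[51:51]
i=52 'b': node 9→4 (via fail)
i=53 'b': node 4→5
i=54 'a': node 5→6  emit P1@[51:54],P4@[53:54],P5@[54:54]
i=55 'b': node 6→4 (via fail)
i=56 'a': node 4→14 (via fail)  emit P4@[55:56],P5@[56:56]
i=57 'a': node 14→9 (via fail)  emit P5@[57:57]
i=58 'a': node 9→10  emit P5@[58:58]
i=59 'b': node 10→11
i=60 'c': node 11→12  emit P0@[59:60]

Matches: [[1,0],[2,5],[3,5],[4,5],[6,0],[7,3],[7,5],[10,4],[10,5],[13,2],[14,4],[14,5],[15,5],[16,5],[18,0],[19,3],[19,5],[22,1],[22,4],[22,5],[25,2],[26,2],[27,4],[27,5],[29,4],[29,5],[30,5],[33,0],[35,0],[38,4],[38,5],[39,5],[40,5],[42,4],[42,5],[45,0],[48,0],[50,4],[50,5],[51,5],[54,1],[54,4],[54,5],[56,4],[56,5],[57,5],[58,5],[60,0]]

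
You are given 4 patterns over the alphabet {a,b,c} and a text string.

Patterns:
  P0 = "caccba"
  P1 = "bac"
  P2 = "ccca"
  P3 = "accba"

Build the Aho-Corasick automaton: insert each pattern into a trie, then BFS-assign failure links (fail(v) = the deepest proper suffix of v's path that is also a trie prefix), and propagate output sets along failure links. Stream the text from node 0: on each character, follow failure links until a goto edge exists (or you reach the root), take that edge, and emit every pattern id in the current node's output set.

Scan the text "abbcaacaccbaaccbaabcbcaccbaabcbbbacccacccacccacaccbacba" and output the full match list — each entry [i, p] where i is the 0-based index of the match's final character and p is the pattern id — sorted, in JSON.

Construct AC machine:
Trie (insert patterns):
  0='ε' goto a→13 b→7 c→1
  1='c' goto a→2 c→10
  2='ca' goto c→3
  3='cac' goto c→4
  4='cacc' goto b→5
  5='caccb' goto a→6
  6='caccba' goto ·  [P0 ends]
  7='b' goto a→8
  8='ba' goto c→9
  9='bac' goto ·  [P1 ends]
  10='cc' goto c→11
  11='ccc' goto a→12
  12='ccca' goto ·  [P2 ends]
  13='a' goto c→14
  14='ac' goto c→15
  15='acc' goto b→16
  16='accb' goto a→17
  17='accba' goto ·  [P3 ends]

Failure links (BFS by depth):
  fail(1) 'c': from fail(0)=0 chase 'c': 0 ⇒ 0;  out=∅∪out(0)=∅
  fail(7) 'b': from fail(0)=0 chase 'b': 0 ⇒ 0;  out=∅∪out(0)=∅
  fail(13) 'a': from fail(0)=0 chase 'a': 0 ⇒ 0;  out=∅∪out(0)=∅
  fail(2) 'ca': from fail(1)=0 chase 'a': 0 ⇒ 13;  out=∅∪out(13)=∅
  fail(8) 'ba': from fail(7)=0 chase 'a': 0 ⇒ 13;  out=∅∪out(13)=∅
  fail(10) 'cc': from fail(1)=0 chase 'c': 0 ⇒ 1;  out=∅∪out(1)=∅
  fail(14) 'ac': from fail(13)=0 chase 'c': 0 ⇒ 1;  out=∅∪out(1)=∅
  fail(3) 'cac': from fail(2)=13 chase 'c': 13 ⇒ 14;  out=∅∪out(14)=∅
  fail(9) 'bac': from fail(8)=13 chase 'c': 13 ⇒ 14;  out={1}∪out(14)={1}
  fail(11) 'ccc': from fail(10)=1 chase 'c': 1 ⇒ 10;  out=∅∪out(10)=∅
  fail(15) 'acc': from fail(14)=1 chase 'c': 1 ⇒ 10;  out=∅∪out(10)=∅
  fail(4) 'cacc': from fail(3)=14 chase 'c': 14 ⇒ 15;  out=∅∪out(15)=∅
  fail(12) 'ccca': from fail(11)=10 chase 'a': 10→1 ⇒ 2;  out={2}∪out(2)={2}
  fail(16) 'accb': from fail(15)=10 chase 'b': 10→1→0 ⇒ 7;  out=∅∪out(7)=∅
  fail(5) 'caccb': from fail(4)=15 chase 'b': 15 ⇒ 16;  out=∅∪out(16)=∅
  fail(17) 'accba': from fail(16)=7 chase 'a': 7 ⇒ 8;  out={3}∪out(8)={3}
  fail(6) 'caccba': from fail(5)=16 chase 'a': 16 ⇒ 17;  out={0}∪out(17)={0,3}

Scan:
i=0 'a': node 0→13
i=1 'b': node 13→7 ·f
i=2 'b': node 7→7 ·f
i=3 'c': node 7→1 ·f
i=4 'a': node 1→2
i=5 'a': node 2→13 ·f
i=6 'c': node 13→14
i=7 'a': node 14→2 ·f
i=8 'c': node 2→3
i=9 'c': node 3→4
i=10 'b': node 4→5
i=11 'a': node 5→6  → match P0@[6:11],P3@[7:11]
i=12 'a': node 6→13 ·f
i=13 'c': node 13→14
i=14 'c': node 14→15
i=15 'b': node 15→16
i=16 'a': node 16→17  → match P3@[12:16]
i=17 'a': node 17→13 ·f
i=18 'b': node 13→7 ·f
i=19 'c': node 7→1 ·f
i=20 'b': node 1→7 ·f
i=21 'c': node 7→1 ·f
i=22 'a': node 1→2
i=23 'c': node 2→3
i=24 'c': node 3→4
i=25 'b': node 4→5
i=26 'a': node 5→6  → match P0@[21:26],P3@[22:26]
i=27 'a': node 6→13 ·f
i=28 'b': node 13→7 ·f
i=29 'c': node 7→1 ·f
i=30 'b': node 1→7 ·f
i=31 'b': node 7→7 ·f
i=32 'b': node 7→7 ·f
i=33 'a': node 7→8
i=34 'c': node 8→9  → match P1@[32:34]
i=35 'c': node 9→15 ·f
i=36 'c': node 15→11 ·f
i=37 'a': node 11→12  → match P2@[34:37]
i=38 'c': node 12→3 ·f
i=39 'c': node 3→4
i=40 'c': node 4→11 ·f
i=41 'a': node 11→12  → match P2@[38:41]
i=42 'c': node 12→3 ·f
i=43 'c': node 3→4
i=44 'c': node 4→11 ·f
i=45 'a': node 11→12  → match P2@[42:45]
i=46 'c': node 12→3 ·f
i=47 'a': node 3→2 ·f
i=48 'c': node 2→3
i=49 'c': node 3→4
i=50 'b': node 4→5
i=51 'a': node 5→6  → match P0@[46:51],P3@[47:51]
i=52 'c': node 6→9 ·f  → match P1@[50:52]
i=53 'b': node 9→7 ·f
i=54 'a': node 7→8

All matches (sorted): [[11,0],[11,3],[16,3],[26,0],[26,3],[34,1],[37,2],[41,2],[45,2],[51,0],[51,3],[52,1]]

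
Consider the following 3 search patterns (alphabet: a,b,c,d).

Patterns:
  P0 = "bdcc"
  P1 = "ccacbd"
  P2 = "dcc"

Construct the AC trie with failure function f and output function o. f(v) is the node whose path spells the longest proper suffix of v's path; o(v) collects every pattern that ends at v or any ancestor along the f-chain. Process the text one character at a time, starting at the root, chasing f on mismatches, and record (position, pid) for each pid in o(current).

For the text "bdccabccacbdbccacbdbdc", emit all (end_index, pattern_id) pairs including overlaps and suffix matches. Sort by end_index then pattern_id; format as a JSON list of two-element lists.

Build automaton:
Trie (insert patterns):
  0='ε' goto b→1 c→5 d→11
  1='b' goto d→2
  2='bd' goto c→3
  3='bdc' goto c→4
  4='bdcc' goto ·  [P0 ends]
  5='c' goto c→6
  6='cc' goto a→7
  7='cca' goto c→8
  8='ccac' goto b→9
  9='ccacb' goto d→10
  10='ccacbd' goto ·  [P1 ends]
  11='d' goto c→12
  12='dc' goto c→13
  13='dcc' goto ·  [P2 ends]

BFS fail/out derivation:
  fail(1) 'b': from fail(0)=0 chase 'b': 0 ⇒ 0;  out=∅∪out(0)=∅
  fail(5) 'c': from fail(0)=0 chase 'c': 0 ⇒ 0;  out=∅∪out(0)=∅
  fail(11) 'd': from fail(0)=0 chase 'd': 0 ⇒ 0;  out=∅∪out(0)=∅
  fail(2) 'bd': from fail(1)=0 chase 'd': 0 ⇒ 11;  out=∅∪out(11)=∅
  fail(6) 'cc': from fail(5)=0 chase 'c': 0 ⇒ 5;  out=∅∪out(5)=∅
  fail(12) 'dc': from fail(11)=0 chase 'c': 0 ⇒ 5;  out=∅∪out(5)=∅
  fail(3) 'bdc': from fail(2)=11 chase 'c': 11 ⇒ 12;  out=∅∪out(12)=∅
  fail(7) 'cca': from fail(6)=5 chase 'a': 5→0 ⇒ 0;  out=∅∪out(0)=∅
  fail(13) 'dcc': from fail(12)=5 chase 'c': 5 ⇒ 6;  out={2}∪out(6)={2}
  fail(4) 'bdcc': from fail(3)=12 chase 'c': 12 ⇒ 13;  out={0}∪out(13)={0,2}
  fail(8) 'ccac': from fail(7)=0 chase 'c': 0 ⇒ 5;  out=∅∪out(5)=∅
  fail(9) 'ccacb': from fail(8)=5 chase 'b': 5→0 ⇒ 1;  out=∅∪out(1)=∅
  fail(10) 'ccacbd': from fail(9)=1 chase 'd': 1 ⇒ 2;  out={1}∪out(2)={1}

Run:
pos 0 'b': at 1
pos 1 'd': at 2
pos 2 'c': at 3
pos 3 'c': at 4  → match P0@[0:3],P2@[1:3]
pos 4 'a': at 7 ·f
pos 5 'b': at 1 ·f
pos 6 'c': at 5 ·f
pos 7 'c': at 6
pos 8 'a': at 7
pos 9 'c': at 8
pos 10 'b': at 9
pos 11 'd': at 10  → match P1@[6:11]
pos 12 'b': at 1 ·f
pos 13 'c': at 5 ·f
pos 14 'c': at 6
pos 15 'a': at 7
pos 16 'c': at 8
pos 17 'b': at 9
pos 18 'd': at 10  → match P1@[13:18]
pos 19 'b': at 1 ·f
pos 20 'd': at 2
pos 21 'c': at 3

All matches (sorted): [[3,0],[3,2],[11,1],[18,1]]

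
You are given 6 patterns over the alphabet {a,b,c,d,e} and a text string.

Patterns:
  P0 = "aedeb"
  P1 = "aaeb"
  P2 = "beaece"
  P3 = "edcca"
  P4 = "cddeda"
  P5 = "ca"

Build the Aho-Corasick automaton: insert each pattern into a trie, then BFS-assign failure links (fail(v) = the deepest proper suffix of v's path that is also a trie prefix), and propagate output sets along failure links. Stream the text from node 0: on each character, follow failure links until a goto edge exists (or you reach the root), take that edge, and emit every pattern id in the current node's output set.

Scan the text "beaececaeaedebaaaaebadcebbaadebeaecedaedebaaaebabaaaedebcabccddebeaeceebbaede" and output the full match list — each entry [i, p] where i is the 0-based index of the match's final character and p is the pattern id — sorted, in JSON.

Construct AC machine:
Trie (insert patterns):
  n0 'ε': a→1 b→9 c→20 e→15
  n1 'a': a→6 e→2
  n2 'ae': d→3
  n3 'aed': e→4
  n4 'aede': b→5
  n5 'aedeb': ·  [P0 ends]
  n6 'aa': e→7
  n7 'aae': b→8
  n8 'aaeb': ·  [P1 ends]
  n9 'b': e→10
  n10 'be': a→11
  n11 'bea': e→12
  n12 'beae': c→13
  n13 'beaec': e→14
  n14 'beaece': ·  [P2 ends]
  n15 'e': d→16
  n16 'ed': c→17
  n17 'edc': c→18
  n18 'edcc': a→19
  n19 'edcca': ·  [P3 ends]
  n20 'c': a→26 d→21
  n21 'cd': d→22
  n22 'cdd': e→23
  n23 'cdde': d→24
  n24 'cdded': a→25
  n25 'cddeda': ·  [P4 ends]
  n26 'ca': ·  [P5 ends]

BFS fail/out derivation:
  n1('a'): parent n0 fail=0; on 'a' 0 → fail=0;  out ∅∪∅=∅
  n9('b'): parent n0 fail=0; on 'b' 0 → fail=0;  out ∅∪∅=∅
  n15('e'): parent n0 fail=0; on 'e' 0 → fail=0;  out ∅∪∅=∅
  n20('c'): parent n0 fail=0; on 'c' 0 → fail=0;  out ∅∪∅=∅
  n2('ae'): parent n1 fail=0; on 'e' 0 → fail=15;  out ∅∪∅=∅
  n6('aa'): parent n1 fail=0; on 'a' 0 → fail=1;  out ∅∪∅=∅
  n10('be'): parent n9 fail=0; on 'e' 0 → fail=15;  out ∅∪∅=∅
  n16('ed'): parent n15 fail=0; on 'd' 0 → fail=0;  out ∅∪∅=∅
  n21('cd'): parent n20 fail=0; on 'd' 0 → fail=0;  out ∅∪∅=∅
  n26('ca'): parent n20 fail=0; on 'a' 0 → fail=1;  out {5}∪∅={5}
  n3('aed'): parent n2 fail=15; on 'd' 15 → fail=16;  out ∅∪∅=∅
  n7('aae'): parent n6 fail=1; on 'e' 1 → fail=2;  out ∅∪∅=∅
  n11('bea'): parent n10 fail=15; on 'a' 15→0 → fail=1;  out ∅∪∅=∅
  n17('edc'): parent n16 fail=0; on 'c' 0 → fail=20;  out ∅∪∅=∅
  n22('cdd'): parent n21 fail=0; on 'd' 0 → fail=0;  out ∅∪∅=∅
  n4('aede'): parent n3 fail=16; on 'e' 16→0 → fail=15;  out ∅∪∅=∅
  n8('aaeb'): parent n7 fail=2; on 'b' 2→15→0 → fail=9;  out {1}∪∅={1}
  n12('beae'): parent n11 fail=1; on 'e' 1 → fail=2;  out ∅∪∅=∅
  n18('edcc'): parent n17 fail=20; on 'c' 20→0 → fail=20;  out ∅∪∅=∅
  n23('cdde'): parent n22 fail=0; on 'e' 0 → fail=15;  out ∅∪∅=∅
  n5('aedeb'): parent n4 fail=15; on 'b' 15→0 → fail=9;  out {0}∪∅={0}
  n13('beaec'): parent n12 fail=2; on 'c' 2→15→0 → fail=20;  out ∅∪∅=∅
  n19('edcca'): parent n18 fail=20; on 'a' 20 → fail=26;  out {3}∪{5}={3,5}
  n24('cdded'): parent n23 fail=15; on 'd' 15 → fail=16;  out ∅∪∅=∅
  n14('beaece'): parent n13 fail=20; on 'e' 20→0 → fail=15;  out {2}∪∅={2}
  n25('cddeda'): parent n24 fail=16; on 'a' 16→0 → fail=1;  out {4}∪∅={4}

Text stream:
pos 0 'b': at 9
pos 1 'e': at 10
pos 2 'a': at 11
pos 3 'e': at 12
pos 4 'c': at 13
pos 5 'e': at 14  → match P2@[0:5]
pos 6 'c': at 20 ·f
pos 7 'a': at 26  → match P5@[6:7]
pos 8 'e': at 2 ·f
pos 9 'a': at 1 ·f
pos 10 'e': at 2
pos 11 'd': at 3
pos 12 'e': at 4
pos 13 'b': at 5  → match P0@[9:13]
pos 14 'a': at 1 ·f
pos 15 'a': at 6
pos 16 'a': at 6 ·f
pos 17 'a': at 6 ·f
pos 18 'e': at 7
pos 19 'b': at 8  → match P1@[16:19]
pos 20 'a': at 1 ·f
pos 21 'd': at 0 ·f
pos 22 'c': at 20
pos 23 'e': at 15 ·f
pos 24 'b': at 9 ·f
pos 25 'b': at 9 ·f
pos 26 'a': at 1 ·f
pos 27 'a': at 6
pos 28 'd': at 0 ·f
pos 29 'e': at 15
pos 30 'b': at 9 ·f
pos 31 'e': at 10
pos 32 'a': at 11
pos 33 'e': at 12
pos 34 'c': at 13
pos 35 'e': at 14  → match P2@[30:35]
pos 36 'd': at 16 ·f
pos 37 'a': at 1 ·f
pos 38 'e': at 2
pos 39 'd': at 3
pos 40 'e': at 4
pos 41 'b': at 5  → match P0@[37:41]
pos 42 'a': at 1 ·f
pos 43 'a': at 6
pos 44 'a': at 6 ·f
pos 45 'e': at 7
pos 46 'b': at 8  → match P1@[43:46]
pos 47 'a': at 1 ·f
pos 48 'b': at 9 ·f
pos 49 'a': at 1 ·f
pos 50 'a': at 6
pos 51 'a': at 6 ·f
pos 52 'e': at 7
pos 53 'd': at 3 ·f
pos 54 'e': at 4
pos 55 'b': at 5  → match P0@[51:55]
pos 56 'c': at 20 ·f
pos 57 'a': at 26  → match P5@[56:57]
pos 58 'b': at 9 ·f
pos 59 'c': at 20 ·f
pos 60 'c': at 20 ·f
pos 61 'd': at 21
pos 62 'd': at 22
pos 63 'e': at 23
pos 64 'b': at 9 ·f
pos 65 'e': at 10
pos 66 'a': at 11
pos 67 'e': at 12
pos 68 'c': at 13
pos 69 'e': at 14  → match P2@[64:69]
pos 70 'e': at 15 ·f
pos 71 'b': at 9 ·f
pos 72 'b': at 9 ·f
pos 73 'a': at 1 ·f
pos 74 'e': at 2
pos 75 'd': at 3
pos 76 'e': at 4

All matches (sorted): [[5,2],[7,5],[13,0],[19,1],[35,2],[41,0],[46,1],[55,0],[57,5],[69,2]]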